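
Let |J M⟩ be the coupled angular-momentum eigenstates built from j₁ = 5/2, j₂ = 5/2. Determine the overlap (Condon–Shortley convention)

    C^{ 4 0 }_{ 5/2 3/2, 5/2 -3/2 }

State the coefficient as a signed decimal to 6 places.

+√(9/28) = +0.566947

√[9·1!4!4!/10! · 4!1!1!4!4!4!] = √(82944/175)
  +(−1)^0/∏(0,1,1,1,3,3)! = 1/36  (running 1/36)
  +(−1)^1/∏(1,0,0,0,4,4)! = -1/576  (running 5/192)
⟨..|..⟩ = √(82944/175)·(5/192) = +0.566947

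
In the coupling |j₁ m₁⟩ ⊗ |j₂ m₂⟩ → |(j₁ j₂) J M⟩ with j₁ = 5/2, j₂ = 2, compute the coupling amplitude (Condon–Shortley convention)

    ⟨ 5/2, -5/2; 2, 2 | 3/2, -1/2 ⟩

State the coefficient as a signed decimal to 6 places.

√[4·3!2!1!/7! · 0!5!4!0!1!2!] = √(384/7)
  +(−1)^3/∏(3,0,2,1,0,0)! = -1/12  (running -1/12)
⟨..|..⟩ = √(384/7)·(-1/12) = -0.617213

−√(8/21) ≈ -0.617213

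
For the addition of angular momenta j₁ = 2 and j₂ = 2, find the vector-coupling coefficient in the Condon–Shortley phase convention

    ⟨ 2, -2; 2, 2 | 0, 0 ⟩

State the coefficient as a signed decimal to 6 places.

√[1·4!0!0!/5! · 0!4!4!0!0!0!] = √(576/5)
  +(−1)^4/∏(4,0,0,0,0,0)! = 1/24  (running 1/24)
⟨..|..⟩ = √(576/5)·(1/24) = +0.447214

+√(1/5) ≈ +0.447214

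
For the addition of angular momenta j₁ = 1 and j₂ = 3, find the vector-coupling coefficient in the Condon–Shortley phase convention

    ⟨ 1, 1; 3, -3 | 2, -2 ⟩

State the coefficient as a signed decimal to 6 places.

j₁+j₂−J=2  J+j₁−j₂=0  J−j₁+j₂=4  j₁+j₂+J+1=7
(j₁±m₁, j₂±m₂, J±M) = (2,0,0,6,0,4)
P² = 11520/7
sum k=0..0:
  [0] +1/48 = 1/48
S = 1/48
C² = P²·S² = 5/7 ; C = +0.845154

+0.845154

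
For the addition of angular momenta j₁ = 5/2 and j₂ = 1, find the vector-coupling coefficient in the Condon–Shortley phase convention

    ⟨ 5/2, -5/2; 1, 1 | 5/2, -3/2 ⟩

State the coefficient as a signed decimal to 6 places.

j₁+j₂−J=1  J+j₁−j₂=4  J−j₁+j₂=1  j₁+j₂+J+1=7
(j₁±m₁, j₂±m₂, J±M) = (0,5,2,0,1,4)
P² = 1152/7
sum k=1..1:
  [1] −1/24 = -1/24
S = -1/24
C² = P²·S² = 2/7 ; C = -0.534522

-0.534522  (= −√(2/7))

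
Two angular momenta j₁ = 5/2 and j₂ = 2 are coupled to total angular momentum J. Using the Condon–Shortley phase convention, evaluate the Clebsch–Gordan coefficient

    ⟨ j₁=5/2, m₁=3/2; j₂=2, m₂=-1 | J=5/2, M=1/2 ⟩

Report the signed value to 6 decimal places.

+0.414039

j₁+j₂−J=2  J+j₁−j₂=3  J−j₁+j₂=2  j₁+j₂+J+1=8
(j₁±m₁, j₂±m₂, J±M) = (4,1,1,3,3,2)
P² = 216/35
sum k=0..1:
  [0] +1/4 = 1/4
  [1] −1/12 = -1/12
S = 1/6
C² = P²·S² = 6/35 ; C = +0.414039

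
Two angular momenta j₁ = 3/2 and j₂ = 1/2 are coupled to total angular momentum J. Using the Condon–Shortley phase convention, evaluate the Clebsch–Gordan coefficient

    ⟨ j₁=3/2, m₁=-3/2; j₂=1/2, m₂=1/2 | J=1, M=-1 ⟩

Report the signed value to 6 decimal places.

√[3·1!2!0!/4! · 0!3!1!0!0!2!] = √(3)
  +(−1)^1/∏(1,0,2,0,0,0)! = -1/2  (running -1/2)
⟨..|..⟩ = √(3)·(-1/2) = -0.866025

−√(3/4) ≈ -0.866025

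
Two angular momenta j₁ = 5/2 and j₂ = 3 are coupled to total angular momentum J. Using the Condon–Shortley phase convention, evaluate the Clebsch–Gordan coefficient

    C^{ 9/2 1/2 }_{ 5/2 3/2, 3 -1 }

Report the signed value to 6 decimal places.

triangle: 1!·4!·5!/11! = 2880/39916800
(j±m)!: 4!·1!·2!·4!·5!·4! = 3317760
prefactor² = (2J+1)·Δ·N² = 184320/77
  k=0: +1/(0!·1!·1!·2!·3!·3!) = 1/72
  k=1: −1/(1!·0!·0!·1!·4!·4!) = -1/576
Σ = 7/576  ⇒  CG² = 184320/77·7/576² = 35/99
CG = +√(35/99) = +0.594588

+√(35/99) = +0.594588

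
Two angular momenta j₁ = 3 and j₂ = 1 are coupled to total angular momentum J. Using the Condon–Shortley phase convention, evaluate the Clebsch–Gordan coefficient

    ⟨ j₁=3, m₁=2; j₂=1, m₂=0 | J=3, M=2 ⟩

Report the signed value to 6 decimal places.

+0.577350  (= +√(1/3))

j₁+j₂−J=1  J+j₁−j₂=5  J−j₁+j₂=1  j₁+j₂+J+1=8
(j₁±m₁, j₂±m₂, J±M) = (5,1,1,1,5,1)
P² = 300
sum k=0..1:
  [0] +1/24 = 1/24
  [1] −1/120 = -1/120
S = 1/30
C² = P²·S² = 1/3 ; C = +0.577350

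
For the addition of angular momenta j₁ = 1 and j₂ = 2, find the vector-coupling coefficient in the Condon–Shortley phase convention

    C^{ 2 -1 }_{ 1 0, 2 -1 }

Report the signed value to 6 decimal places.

triangle: 1!×1!×3!/6! = 6/720
(j±m)!: 1!×1!×1!×3!×1!×3! = 36
prefactor² = (2J+1)×Δ×N² = 3/2
  k=0: +1/(0!×1!×1!×1!×0!×2!) = 1/2
  k=1: −1/(1!×0!×0!×0!×1!×3!) = -1/6
Σ = 1/3  ⇒  CG² = 3/2×1/3² = 1/6
CG = +√(1/6) = +0.408248

+√(1/6) = +0.408248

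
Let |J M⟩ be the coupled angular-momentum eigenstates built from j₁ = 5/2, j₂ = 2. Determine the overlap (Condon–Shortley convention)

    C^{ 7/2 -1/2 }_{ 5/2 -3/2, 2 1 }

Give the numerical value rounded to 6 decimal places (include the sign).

-0.619780  (= −√(121/315))

√[8·1!4!3!/9! · 1!4!3!1!3!4!] = √(2304/35)
  +(−1)^0/∏(0,1,4,3,0,0)! = 1/144  (running 1/144)
  +(−1)^1/∏(1,0,3,2,1,1)! = -1/12  (running -11/144)
⟨..|..⟩ = √(2304/35)·(-11/144) = -0.619780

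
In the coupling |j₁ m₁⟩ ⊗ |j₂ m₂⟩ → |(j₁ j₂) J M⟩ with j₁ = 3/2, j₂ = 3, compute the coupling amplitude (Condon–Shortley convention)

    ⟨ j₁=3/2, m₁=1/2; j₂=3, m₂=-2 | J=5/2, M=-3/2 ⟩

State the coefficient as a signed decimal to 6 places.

triangle: 2!*1!*4!/8! = 48/40320
(j±m)!: 2!*1!*1!*5!*1!*4! = 5760
prefactor² = (2J+1)*Δ*N² = 288/7
  k=0: +1/(0!*2!*1!*1!*0!*3!) = 1/12
  k=1: −1/(1!*1!*0!*0!*1!*4!) = -1/24
Σ = 1/24  ⇒  CG² = 288/7*1/24² = 1/14
CG = +√(1/14) = +0.267261

+0.267261  (= +√(1/14))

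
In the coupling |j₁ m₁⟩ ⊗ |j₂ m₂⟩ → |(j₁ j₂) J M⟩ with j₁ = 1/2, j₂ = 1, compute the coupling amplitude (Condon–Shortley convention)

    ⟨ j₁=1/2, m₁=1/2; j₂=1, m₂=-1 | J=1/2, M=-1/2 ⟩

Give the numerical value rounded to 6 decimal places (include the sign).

+√(2/3) ≈ +0.816497

√[2·1!0!1!/3! · 1!0!0!2!0!1!] = √(2/3)
  +(−1)^0/∏(0,1,0,0,0,1)! = 1  (running 1)
⟨..|..⟩ = √(2/3)·(1) = +0.816497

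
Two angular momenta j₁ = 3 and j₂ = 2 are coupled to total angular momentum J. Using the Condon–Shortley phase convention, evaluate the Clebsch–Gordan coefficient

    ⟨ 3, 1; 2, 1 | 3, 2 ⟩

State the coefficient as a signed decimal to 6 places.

−√(1/4) ≈ -0.500000

triangle: 2!·4!·2!/9! = 96/362880
(j±m)!: 4!·2!·3!·1!·5!·1! = 34560
prefactor² = (2J+1)·Δ·N² = 64
  k=1: −1/(1!·1!·1!·2!·3!·0!) = -1/12
  k=2: +1/(2!·0!·0!·1!·4!·1!) = 1/48
Σ = -1/16  ⇒  CG² = 64·(-1/16)² = 1/4
CG = −√(1/4) = -0.500000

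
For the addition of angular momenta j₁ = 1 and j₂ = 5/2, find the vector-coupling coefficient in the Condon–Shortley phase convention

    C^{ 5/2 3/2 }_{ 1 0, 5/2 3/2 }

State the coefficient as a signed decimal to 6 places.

triangle: 1!·1!·4!/7! = 24/5040
(j±m)!: 1!·1!·4!·1!·4!·1! = 576
prefactor² = (2J+1)·Δ·N² = 576/35
  k=0: +1/(0!·1!·1!·4!·0!·0!) = 1/24
  k=1: −1/(1!·0!·0!·3!·1!·1!) = -1/6
Σ = -1/8  ⇒  CG² = 576/35·(-1/8)² = 9/35
CG = −√(9/35) = -0.507093

-0.507093  (= −√(9/35))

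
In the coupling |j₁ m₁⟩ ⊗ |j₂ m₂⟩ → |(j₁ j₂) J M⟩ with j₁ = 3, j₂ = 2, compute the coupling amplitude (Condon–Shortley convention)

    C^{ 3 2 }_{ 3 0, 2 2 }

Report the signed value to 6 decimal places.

√[7·2!4!2!/9! · 3!3!4!0!5!1!] = √(192)
  +(−1)^2/∏(2,0,1,2,3,0)! = 1/24  (running 1/24)
⟨..|..⟩ = √(192)·(1/24) = +0.577350

+0.577350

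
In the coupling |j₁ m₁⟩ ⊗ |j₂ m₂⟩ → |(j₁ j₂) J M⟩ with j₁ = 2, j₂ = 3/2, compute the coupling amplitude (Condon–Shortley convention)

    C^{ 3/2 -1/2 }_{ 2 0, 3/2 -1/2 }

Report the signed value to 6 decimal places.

-0.447214

j₁+j₂−J=2  J+j₁−j₂=2  J−j₁+j₂=1  j₁+j₂+J+1=6
(j₁±m₁, j₂±m₂, J±M) = (2,2,1,2,1,2)
P² = 16/45
sum k=0..1:
  [0] +1/4 = 1/4
  [1] −1/1 = -1
S = -3/4
C² = P²·S² = 1/5 ; C = -0.447214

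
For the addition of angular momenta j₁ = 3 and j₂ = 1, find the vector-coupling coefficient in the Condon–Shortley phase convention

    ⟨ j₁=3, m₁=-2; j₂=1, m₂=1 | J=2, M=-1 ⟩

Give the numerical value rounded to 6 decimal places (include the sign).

+0.690066

√[5·2!4!0!/7! · 1!5!2!0!1!3!] = √(480/7)
  +(−1)^2/∏(2,0,3,0,1,0)! = 1/12  (running 1/12)
⟨..|..⟩ = √(480/7)·(1/12) = +0.690066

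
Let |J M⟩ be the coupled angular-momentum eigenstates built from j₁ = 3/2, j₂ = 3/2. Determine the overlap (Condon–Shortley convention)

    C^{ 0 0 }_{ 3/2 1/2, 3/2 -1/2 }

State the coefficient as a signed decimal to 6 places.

-0.500000  (= −√(1/4))

j₁+j₂−J=3  J+j₁−j₂=0  J−j₁+j₂=0  j₁+j₂+J+1=4
(j₁±m₁, j₂±m₂, J±M) = (2,1,1,2,0,0)
P² = 1
sum k=1..1:
  [1] −1/2 = -1/2
S = -1/2
C² = P²·S² = 1/4 ; C = -0.500000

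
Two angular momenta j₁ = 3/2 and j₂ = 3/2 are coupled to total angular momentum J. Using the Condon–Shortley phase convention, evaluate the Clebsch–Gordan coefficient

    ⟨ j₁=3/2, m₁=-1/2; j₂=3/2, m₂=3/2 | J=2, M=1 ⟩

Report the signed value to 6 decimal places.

triangle: 1!·2!·2!/6! = 4/720
(j±m)!: 1!·2!·3!·0!·3!·1! = 72
prefactor² = (2J+1)·Δ·N² = 2
  k=1: −1/(1!·0!·1!·2!·1!·0!) = -1/2
Σ = -1/2  ⇒  CG² = 2·(-1/2)² = 1/2
CG = −√(1/2) = -0.707107

-0.707107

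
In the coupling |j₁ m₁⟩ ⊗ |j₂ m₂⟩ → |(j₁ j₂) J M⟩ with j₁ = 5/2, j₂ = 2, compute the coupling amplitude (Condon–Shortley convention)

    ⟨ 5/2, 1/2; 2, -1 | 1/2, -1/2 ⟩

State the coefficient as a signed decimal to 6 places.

j₁+j₂−J=4  J+j₁−j₂=1  J−j₁+j₂=0  j₁+j₂+J+1=6
(j₁±m₁, j₂±m₂, J±M) = (3,2,1,3,0,1)
P² = 24/5
sum k=1..1:
  [1] −1/6 = -1/6
S = -1/6
C² = P²·S² = 2/15 ; C = -0.365148

−√(2/15) = -0.365148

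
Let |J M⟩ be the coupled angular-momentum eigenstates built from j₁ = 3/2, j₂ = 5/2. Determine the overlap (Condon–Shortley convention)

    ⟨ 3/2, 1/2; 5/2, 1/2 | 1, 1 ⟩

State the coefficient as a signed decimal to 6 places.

j₁+j₂−J=3  J+j₁−j₂=0  J−j₁+j₂=2  j₁+j₂+J+1=6
(j₁±m₁, j₂±m₂, J±M) = (2,1,3,2,2,0)
P² = 12/5
sum k=1..1:
  [1] −1/4 = -1/4
S = -1/4
C² = P²·S² = 3/20 ; C = -0.387298

-0.387298  (= −√(3/20))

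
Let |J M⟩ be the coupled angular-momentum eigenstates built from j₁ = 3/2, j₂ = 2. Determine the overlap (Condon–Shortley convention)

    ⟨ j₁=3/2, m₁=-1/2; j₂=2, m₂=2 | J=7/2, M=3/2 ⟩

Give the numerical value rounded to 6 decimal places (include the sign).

+√(1/7) = +0.377964

√[8·0!3!4!/8! · 1!2!4!0!5!2!] = √(2304/7)
  +(−1)^0/∏(0,0,2,4,1,0)! = 1/48  (running 1/48)
⟨..|..⟩ = √(2304/7)·(1/48) = +0.377964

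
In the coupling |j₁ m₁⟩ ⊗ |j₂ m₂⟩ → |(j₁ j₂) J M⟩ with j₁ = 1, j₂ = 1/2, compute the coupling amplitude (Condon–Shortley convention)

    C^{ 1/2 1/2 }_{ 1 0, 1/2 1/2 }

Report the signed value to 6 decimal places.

triangle: 1!×1!×0!/3! = 1/6
(j±m)!: 1!×1!×1!×0!×1!×0! = 1
prefactor² = (2J+1)×Δ×N² = 1/3
  k=1: −1/(1!×0!×0!×0!×1!×0!) = -1
Σ = -1  ⇒  CG² = 1/3×(-1)² = 1/3
CG = −√(1/3) = -0.577350

-0.577350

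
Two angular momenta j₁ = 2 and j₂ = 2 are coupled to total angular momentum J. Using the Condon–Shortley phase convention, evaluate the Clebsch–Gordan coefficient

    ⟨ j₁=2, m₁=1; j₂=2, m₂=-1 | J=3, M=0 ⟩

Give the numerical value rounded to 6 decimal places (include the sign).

+0.632456  (= +√(2/5))

j₁+j₂−J=1  J+j₁−j₂=3  J−j₁+j₂=3  j₁+j₂+J+1=8
(j₁±m₁, j₂±m₂, J±M) = (3,1,1,3,3,3)
P² = 81/10
sum k=0..1:
  [0] +1/4 = 1/4
  [1] −1/36 = -1/36
S = 2/9
C² = P²·S² = 2/5 ; C = +0.632456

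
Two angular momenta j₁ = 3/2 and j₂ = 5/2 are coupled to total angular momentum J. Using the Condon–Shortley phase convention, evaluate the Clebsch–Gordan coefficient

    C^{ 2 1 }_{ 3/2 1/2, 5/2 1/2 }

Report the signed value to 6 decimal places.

√[5·2!1!3!/7! · 2!1!3!2!3!1!] = √(12/7)
  +(−1)^0/∏(0,2,1,3,0,0)! = 1/12  (running 1/12)
  +(−1)^1/∏(1,1,0,2,1,1)! = -1/2  (running -5/12)
⟨..|..⟩ = √(12/7)·(-5/12) = -0.545545

-0.545545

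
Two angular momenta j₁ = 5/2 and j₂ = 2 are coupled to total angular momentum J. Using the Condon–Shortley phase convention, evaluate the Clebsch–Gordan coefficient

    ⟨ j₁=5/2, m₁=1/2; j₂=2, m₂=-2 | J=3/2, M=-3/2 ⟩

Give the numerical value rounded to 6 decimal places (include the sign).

√[4·3!2!1!/7! · 3!2!0!4!0!3!] = √(576/35)
  +(−1)^0/∏(0,3,2,0,0,1)! = 1/12  (running 1/12)
⟨..|..⟩ = √(576/35)·(1/12) = +0.338062

+√(4/35) = +0.338062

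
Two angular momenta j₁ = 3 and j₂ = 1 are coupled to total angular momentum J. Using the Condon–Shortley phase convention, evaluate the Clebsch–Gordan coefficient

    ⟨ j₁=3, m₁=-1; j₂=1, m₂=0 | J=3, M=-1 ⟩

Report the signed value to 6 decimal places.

j₁+j₂−J=1  J+j₁−j₂=5  J−j₁+j₂=1  j₁+j₂+J+1=8
(j₁±m₁, j₂±m₂, J±M) = (2,4,1,1,2,4)
P² = 48
sum k=0..1:
  [0] +1/24 = 1/24
  [1] −1/12 = -1/12
S = -1/24
C² = P²·S² = 1/12 ; C = -0.288675

-0.288675  (= −√(1/12))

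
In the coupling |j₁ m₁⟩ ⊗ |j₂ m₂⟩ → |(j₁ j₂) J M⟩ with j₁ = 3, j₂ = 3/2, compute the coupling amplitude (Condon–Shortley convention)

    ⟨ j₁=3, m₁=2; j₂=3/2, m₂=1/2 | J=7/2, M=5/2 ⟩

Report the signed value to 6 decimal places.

+0.377964  (= +√(1/7))

triangle: 1!×5!×2!/9! = 240/362880
(j±m)!: 5!×1!×2!×1!×6!×1! = 172800
prefactor² = (2J+1)×Δ×N² = 6400/7
  k=0: +1/(0!×1!×1!×2!×4!×0!) = 1/48
  k=1: −1/(1!×0!×0!×1!×5!×1!) = -1/120
Σ = 1/80  ⇒  CG² = 6400/7×1/80² = 1/7
CG = +√(1/7) = +0.377964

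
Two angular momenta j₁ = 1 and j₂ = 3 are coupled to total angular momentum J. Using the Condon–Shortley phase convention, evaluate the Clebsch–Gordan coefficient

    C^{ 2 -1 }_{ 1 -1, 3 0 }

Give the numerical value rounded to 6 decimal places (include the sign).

j₁+j₂−J=2  J+j₁−j₂=0  J−j₁+j₂=4  j₁+j₂+J+1=7
(j₁±m₁, j₂±m₂, J±M) = (0,2,3,3,1,3)
P² = 144/7
sum k=2..2:
  [2] +1/12 = 1/12
S = 1/12
C² = P²·S² = 1/7 ; C = +0.377964

+√(1/7) ≈ +0.377964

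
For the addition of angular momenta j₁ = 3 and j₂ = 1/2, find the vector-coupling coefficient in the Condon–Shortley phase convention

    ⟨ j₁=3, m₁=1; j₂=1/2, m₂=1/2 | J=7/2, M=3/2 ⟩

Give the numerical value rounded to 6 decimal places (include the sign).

+√(5/7) = +0.845154

triangle: 0!*6!*1!/8! = 720/40320
(j±m)!: 4!*2!*1!*0!*5!*2! = 11520
prefactor² = (2J+1)*Δ*N² = 11520/7
  k=0: +1/(0!*0!*2!*1!*4!*0!) = 1/48
Σ = 1/48  ⇒  CG² = 11520/7*1/48² = 5/7
CG = +√(5/7) = +0.845154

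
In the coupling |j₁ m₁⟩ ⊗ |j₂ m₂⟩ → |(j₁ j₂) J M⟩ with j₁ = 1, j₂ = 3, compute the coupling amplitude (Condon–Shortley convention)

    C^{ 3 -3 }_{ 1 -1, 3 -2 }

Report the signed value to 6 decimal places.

√[7·1!1!5!/8! · 0!2!1!5!0!6!] = √(3600)
  +(−1)^1/∏(1,0,1,0,0,5)! = -1/120  (running -1/120)
⟨..|..⟩ = √(3600)·(-1/120) = -0.500000

-0.500000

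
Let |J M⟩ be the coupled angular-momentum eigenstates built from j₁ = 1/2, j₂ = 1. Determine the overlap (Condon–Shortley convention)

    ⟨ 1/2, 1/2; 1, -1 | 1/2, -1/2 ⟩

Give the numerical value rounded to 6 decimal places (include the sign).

j₁+j₂−J=1  J+j₁−j₂=0  J−j₁+j₂=1  j₁+j₂+J+1=3
(j₁±m₁, j₂±m₂, J±M) = (1,0,0,2,0,1)
P² = 2/3
sum k=0..0:
  [0] +1/1 = 1
S = 1
C² = P²·S² = 2/3 ; C = +0.816497

+√(2/3) ≈ +0.816497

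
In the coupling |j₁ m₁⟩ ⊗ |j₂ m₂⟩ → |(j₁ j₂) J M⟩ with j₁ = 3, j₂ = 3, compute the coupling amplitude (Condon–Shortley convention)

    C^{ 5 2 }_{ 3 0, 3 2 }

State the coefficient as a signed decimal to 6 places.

-0.577350

triangle: 1!·5!·5!/12! = 14400/479001600
(j±m)!: 3!·3!·5!·1!·7!·3! = 130636800
prefactor² = (2J+1)·Δ·N² = 43200
  k=0: +1/(0!·1!·3!·5!·2!·0!) = 1/1440
  k=1: −1/(1!·0!·2!·4!·3!·1!) = -1/288
Σ = -1/360  ⇒  CG² = 43200·(-1/360)² = 1/3
CG = −√(1/3) = -0.577350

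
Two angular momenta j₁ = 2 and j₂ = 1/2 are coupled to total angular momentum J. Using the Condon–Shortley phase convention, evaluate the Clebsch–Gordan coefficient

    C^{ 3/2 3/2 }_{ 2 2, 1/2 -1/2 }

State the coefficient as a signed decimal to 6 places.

+0.894427

√[4·1!3!0!/5! · 4!0!0!1!3!0!] = √(144/5)
  +(−1)^0/∏(0,1,0,0,3,0)! = 1/6  (running 1/6)
⟨..|..⟩ = √(144/5)·(1/6) = +0.894427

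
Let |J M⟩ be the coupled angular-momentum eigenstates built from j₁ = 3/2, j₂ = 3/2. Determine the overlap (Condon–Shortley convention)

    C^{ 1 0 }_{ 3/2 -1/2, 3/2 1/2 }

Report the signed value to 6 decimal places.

−√(1/20) ≈ -0.223607

√[3·2!1!1!/5! · 1!2!2!1!1!1!] = √(1/5)
  +(−1)^1/∏(1,1,1,1,0,0)! = -1  (running -1)
  +(−1)^2/∏(2,0,0,0,1,1)! = 1/2  (running -1/2)
⟨..|..⟩ = √(1/5)·(-1/2) = -0.223607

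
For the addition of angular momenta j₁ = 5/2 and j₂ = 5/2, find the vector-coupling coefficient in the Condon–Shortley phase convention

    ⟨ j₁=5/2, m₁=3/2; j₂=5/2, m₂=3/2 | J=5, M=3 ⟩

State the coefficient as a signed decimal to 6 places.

+0.745356  (= +√(5/9))

j₁+j₂−J=0  J+j₁−j₂=5  J−j₁+j₂=5  j₁+j₂+J+1=11
(j₁±m₁, j₂±m₂, J±M) = (4,1,4,1,8,2)
P² = 184320
sum k=0..0:
  [0] +1/576 = 1/576
S = 1/576
C² = P²·S² = 5/9 ; C = +0.745356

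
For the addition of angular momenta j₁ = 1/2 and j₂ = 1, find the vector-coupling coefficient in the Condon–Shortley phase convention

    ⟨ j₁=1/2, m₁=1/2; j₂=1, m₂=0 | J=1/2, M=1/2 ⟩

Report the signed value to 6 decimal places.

+√(1/3) = +0.577350

j₁+j₂−J=1  J+j₁−j₂=0  J−j₁+j₂=1  j₁+j₂+J+1=3
(j₁±m₁, j₂±m₂, J±M) = (1,0,1,1,1,0)
P² = 1/3
sum k=0..0:
  [0] +1/1 = 1
S = 1
C² = P²·S² = 1/3 ; C = +0.577350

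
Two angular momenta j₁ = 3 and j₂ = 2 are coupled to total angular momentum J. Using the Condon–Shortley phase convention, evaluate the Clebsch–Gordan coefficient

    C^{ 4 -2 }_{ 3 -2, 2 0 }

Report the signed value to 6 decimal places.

-0.585540  (= −√(12/35))

j₁+j₂−J=1  J+j₁−j₂=5  J−j₁+j₂=3  j₁+j₂+J+1=10
(j₁±m₁, j₂±m₂, J±M) = (1,5,2,2,2,6)
P² = 8640/7
sum k=0..1:
  [0] +1/240 = 1/240
  [1] −1/48 = -1/48
S = -1/60
C² = P²·S² = 12/35 ; C = -0.585540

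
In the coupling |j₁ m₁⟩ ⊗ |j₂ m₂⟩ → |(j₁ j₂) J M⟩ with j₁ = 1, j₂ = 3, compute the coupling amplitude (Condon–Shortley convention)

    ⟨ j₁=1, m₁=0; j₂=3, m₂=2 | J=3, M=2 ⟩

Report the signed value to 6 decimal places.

triangle: 1!×1!×5!/8! = 120/40320
(j±m)!: 1!×1!×5!×1!×5!×1! = 14400
prefactor² = (2J+1)×Δ×N² = 300
  k=0: +1/(0!×1!×1!×5!×0!×0!) = 1/120
  k=1: −1/(1!×0!×0!×4!×1!×1!) = -1/24
Σ = -1/30  ⇒  CG² = 300×(-1/30)² = 1/3
CG = −√(1/3) = -0.577350

-0.577350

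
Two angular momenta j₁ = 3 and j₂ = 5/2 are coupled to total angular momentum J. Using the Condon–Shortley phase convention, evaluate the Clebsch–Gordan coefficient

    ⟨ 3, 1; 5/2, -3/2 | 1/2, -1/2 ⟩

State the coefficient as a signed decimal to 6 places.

−√(2/21) ≈ -0.308607

j₁+j₂−J=5  J+j₁−j₂=1  J−j₁+j₂=0  j₁+j₂+J+1=7
(j₁±m₁, j₂±m₂, J±M) = (4,2,1,4,0,1)
P² = 384/7
sum k=1..1:
  [1] −1/24 = -1/24
S = -1/24
C² = P²·S² = 2/21 ; C = -0.308607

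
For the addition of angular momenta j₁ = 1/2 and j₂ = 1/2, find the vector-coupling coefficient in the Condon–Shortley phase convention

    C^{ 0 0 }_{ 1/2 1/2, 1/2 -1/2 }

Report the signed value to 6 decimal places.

j₁+j₂−J=1  J+j₁−j₂=0  J−j₁+j₂=0  j₁+j₂+J+1=2
(j₁±m₁, j₂±m₂, J±M) = (1,0,0,1,0,0)
P² = 1/2
sum k=0..0:
  [0] +1/1 = 1
S = 1
C² = P²·S² = 1/2 ; C = +0.707107

+0.707107  (= +√(1/2))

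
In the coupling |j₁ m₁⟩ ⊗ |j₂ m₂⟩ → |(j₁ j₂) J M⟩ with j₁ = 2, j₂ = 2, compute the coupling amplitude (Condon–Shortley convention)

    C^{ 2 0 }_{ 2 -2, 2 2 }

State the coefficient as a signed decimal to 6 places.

+√(2/7) ≈ +0.534522

j₁+j₂−J=2  J+j₁−j₂=2  J−j₁+j₂=2  j₁+j₂+J+1=7
(j₁±m₁, j₂±m₂, J±M) = (0,4,4,0,2,2)
P² = 128/7
sum k=2..2:
  [2] +1/8 = 1/8
S = 1/8
C² = P²·S² = 2/7 ; C = +0.534522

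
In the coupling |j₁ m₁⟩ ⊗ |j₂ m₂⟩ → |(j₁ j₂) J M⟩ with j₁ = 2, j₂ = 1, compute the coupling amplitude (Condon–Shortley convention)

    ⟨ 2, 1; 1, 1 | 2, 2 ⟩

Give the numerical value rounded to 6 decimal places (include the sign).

triangle: 1!·3!·1!/6! = 6/720
(j±m)!: 3!·1!·2!·0!·4!·0! = 288
prefactor² = (2J+1)·Δ·N² = 12
  k=1: −1/(1!·0!·0!·1!·3!·0!) = -1/6
Σ = -1/6  ⇒  CG² = 12·(-1/6)² = 1/3
CG = −√(1/3) = -0.577350

−√(1/3) = -0.577350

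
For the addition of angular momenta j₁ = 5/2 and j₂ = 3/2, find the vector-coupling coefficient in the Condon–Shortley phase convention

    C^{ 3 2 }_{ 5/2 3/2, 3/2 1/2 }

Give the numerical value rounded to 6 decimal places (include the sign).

√[7·1!4!2!/8! · 4!1!2!1!5!1!] = √(48)
  +(−1)^0/∏(0,1,1,2,3,0)! = 1/12  (running 1/12)
  +(−1)^1/∏(1,0,0,1,4,1)! = -1/24  (running 1/24)
⟨..|..⟩ = √(48)·(1/24) = +0.288675

+√(1/12) = +0.288675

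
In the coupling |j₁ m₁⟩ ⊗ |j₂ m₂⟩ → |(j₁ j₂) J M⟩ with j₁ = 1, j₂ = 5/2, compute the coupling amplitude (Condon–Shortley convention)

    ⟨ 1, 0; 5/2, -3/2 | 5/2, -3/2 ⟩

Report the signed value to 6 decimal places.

j₁+j₂−J=1  J+j₁−j₂=1  J−j₁+j₂=4  j₁+j₂+J+1=7
(j₁±m₁, j₂±m₂, J±M) = (1,1,1,4,1,4)
P² = 576/35
sum k=0..1:
  [0] +1/6 = 1/6
  [1] −1/24 = -1/24
S = 1/8
C² = P²·S² = 9/35 ; C = +0.507093

+0.507093  (= +√(9/35))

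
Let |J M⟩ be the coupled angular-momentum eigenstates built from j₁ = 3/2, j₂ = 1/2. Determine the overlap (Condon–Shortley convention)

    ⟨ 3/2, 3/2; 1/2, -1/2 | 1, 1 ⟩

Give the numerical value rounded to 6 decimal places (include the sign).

triangle: 1!*2!*0!/4! = 2/24
(j±m)!: 3!*0!*0!*1!*2!*0! = 12
prefactor² = (2J+1)*Δ*N² = 3
  k=0: +1/(0!*1!*0!*0!*2!*0!) = 1/2
Σ = 1/2  ⇒  CG² = 3*1/2² = 3/4
CG = +√(3/4) = +0.866025

+0.866025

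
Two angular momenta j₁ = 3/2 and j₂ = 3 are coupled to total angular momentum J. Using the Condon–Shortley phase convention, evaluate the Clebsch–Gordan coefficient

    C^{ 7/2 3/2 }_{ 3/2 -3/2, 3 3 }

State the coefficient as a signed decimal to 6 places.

triangle: 1!*2!*5!/9! = 240/362880
(j±m)!: 0!*3!*6!*0!*5!*2! = 1036800
prefactor² = (2J+1)*Δ*N² = 38400/7
  k=1: −1/(1!*0!*2!*5!*0!*0!) = -1/240
Σ = -1/240  ⇒  CG² = 38400/7*(-1/240)² = 2/21
CG = −√(2/21) = -0.308607

−√(2/21) ≈ -0.308607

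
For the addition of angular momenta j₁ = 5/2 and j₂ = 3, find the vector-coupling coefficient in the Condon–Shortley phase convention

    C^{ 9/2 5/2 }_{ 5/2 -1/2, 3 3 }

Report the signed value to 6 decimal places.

j₁+j₂−J=1  J+j₁−j₂=4  J−j₁+j₂=5  j₁+j₂+J+1=11
(j₁±m₁, j₂±m₂, J±M) = (2,3,6,0,7,2)
P² = 691200/11
sum k=1..1:
  [1] −1/480 = -1/480
S = -1/480
C² = P²·S² = 3/11 ; C = -0.522233

-0.522233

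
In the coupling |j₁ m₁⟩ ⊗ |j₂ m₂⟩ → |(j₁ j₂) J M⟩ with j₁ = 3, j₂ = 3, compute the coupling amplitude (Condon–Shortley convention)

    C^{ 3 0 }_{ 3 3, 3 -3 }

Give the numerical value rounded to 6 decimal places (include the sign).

√[7·3!3!3!/10! · 6!0!0!6!3!3!] = √(7776)
  +(−1)^0/∏(0,3,0,0,3,3)! = 1/216  (running 1/216)
⟨..|..⟩ = √(7776)·(1/216) = +0.408248

+0.408248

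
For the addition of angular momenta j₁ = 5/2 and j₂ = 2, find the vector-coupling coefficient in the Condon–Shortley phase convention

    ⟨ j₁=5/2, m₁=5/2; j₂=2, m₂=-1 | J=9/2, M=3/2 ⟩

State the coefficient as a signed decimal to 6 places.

+√(1/21) = +0.218218

√[10·0!5!4!/10! · 5!0!1!3!6!3!] = √(172800/7)
  +(−1)^0/∏(0,0,0,1,5,3)! = 1/720  (running 1/720)
⟨..|..⟩ = √(172800/7)·(1/720) = +0.218218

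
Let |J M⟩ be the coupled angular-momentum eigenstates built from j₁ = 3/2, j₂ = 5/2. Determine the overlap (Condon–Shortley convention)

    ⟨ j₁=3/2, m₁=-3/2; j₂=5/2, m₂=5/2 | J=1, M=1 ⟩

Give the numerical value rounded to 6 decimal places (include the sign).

−√(1/2) = -0.707107

√[3·3!0!2!/6! · 0!3!5!0!2!0!] = √(72)
  +(−1)^3/∏(3,0,0,2,0,0)! = -1/12  (running -1/12)
⟨..|..⟩ = √(72)·(-1/12) = -0.707107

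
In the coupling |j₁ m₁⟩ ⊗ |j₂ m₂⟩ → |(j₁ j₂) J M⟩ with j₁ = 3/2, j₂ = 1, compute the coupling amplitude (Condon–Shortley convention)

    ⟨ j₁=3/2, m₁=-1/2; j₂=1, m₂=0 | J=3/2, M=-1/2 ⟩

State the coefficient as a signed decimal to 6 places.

j₁+j₂−J=1  J+j₁−j₂=2  J−j₁+j₂=1  j₁+j₂+J+1=5
(j₁±m₁, j₂±m₂, J±M) = (1,2,1,1,1,2)
P² = 4/15
sum k=0..1:
  [0] +1/2 = 1/2
  [1] −1/1 = -1
S = -1/2
C² = P²·S² = 1/15 ; C = -0.258199

-0.258199  (= −√(1/15))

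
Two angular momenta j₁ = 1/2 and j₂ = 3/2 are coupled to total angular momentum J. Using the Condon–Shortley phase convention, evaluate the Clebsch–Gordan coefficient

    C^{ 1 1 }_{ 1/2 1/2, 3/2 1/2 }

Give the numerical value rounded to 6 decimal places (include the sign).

+0.500000  (= +√(1/4))

triangle: 1!*0!*2!/4! = 2/24
(j±m)!: 1!*0!*2!*1!*2!*0! = 4
prefactor² = (2J+1)*Δ*N² = 1
  k=0: +1/(0!*1!*0!*2!*0!*0!) = 1/2
Σ = 1/2  ⇒  CG² = 1*1/2² = 1/4
CG = +√(1/4) = +0.500000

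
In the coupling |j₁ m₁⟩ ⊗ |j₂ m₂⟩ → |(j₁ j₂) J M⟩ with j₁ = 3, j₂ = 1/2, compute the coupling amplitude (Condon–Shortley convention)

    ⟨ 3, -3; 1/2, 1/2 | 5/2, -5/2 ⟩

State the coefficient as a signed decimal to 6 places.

−√(6/7) ≈ -0.925820

j₁+j₂−J=1  J+j₁−j₂=5  J−j₁+j₂=0  j₁+j₂+J+1=7
(j₁±m₁, j₂±m₂, J±M) = (0,6,1,0,0,5)
P² = 86400/7
sum k=1..1:
  [1] −1/120 = -1/120
S = -1/120
C² = P²·S² = 6/7 ; C = -0.925820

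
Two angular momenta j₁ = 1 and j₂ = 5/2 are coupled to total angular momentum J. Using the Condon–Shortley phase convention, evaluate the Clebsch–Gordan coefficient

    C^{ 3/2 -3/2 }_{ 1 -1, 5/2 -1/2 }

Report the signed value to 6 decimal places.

+√(1/15) = +0.258199

triangle: 2!×0!×3!/6! = 12/720
(j±m)!: 0!×2!×2!×3!×0!×3! = 144
prefactor² = (2J+1)×Δ×N² = 48/5
  k=2: +1/(2!×0!×0!×0!×0!×3!) = 1/12
Σ = 1/12  ⇒  CG² = 48/5×1/12² = 1/15
CG = +√(1/15) = +0.258199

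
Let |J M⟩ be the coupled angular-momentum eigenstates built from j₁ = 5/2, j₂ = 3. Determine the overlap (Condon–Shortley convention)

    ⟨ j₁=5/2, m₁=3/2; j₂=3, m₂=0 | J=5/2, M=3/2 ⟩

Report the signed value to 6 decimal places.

−√(7/30) = -0.483046

√[6·3!2!3!/9! · 4!1!3!3!4!1!] = √(864/35)
  +(−1)^0/∏(0,3,1,3,1,0)! = 1/36  (running 1/36)
  +(−1)^1/∏(1,2,0,2,2,1)! = -1/8  (running -7/72)
⟨..|..⟩ = √(864/35)·(-7/72) = -0.483046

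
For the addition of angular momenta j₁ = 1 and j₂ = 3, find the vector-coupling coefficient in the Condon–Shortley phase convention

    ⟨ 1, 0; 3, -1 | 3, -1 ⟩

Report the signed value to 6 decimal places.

√[7·1!1!5!/8! · 1!1!2!4!2!4!] = √(48)
  +(−1)^0/∏(0,1,1,2,0,3)! = 1/12  (running 1/12)
  +(−1)^1/∏(1,0,0,1,1,4)! = -1/24  (running 1/24)
⟨..|..⟩ = √(48)·(1/24) = +0.288675

+0.288675  (= +√(1/12))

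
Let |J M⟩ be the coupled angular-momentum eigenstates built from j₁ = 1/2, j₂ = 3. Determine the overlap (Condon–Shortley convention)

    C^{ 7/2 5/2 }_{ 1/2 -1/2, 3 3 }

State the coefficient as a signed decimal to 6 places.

triangle: 0!*1!*6!/8! = 720/40320
(j±m)!: 0!*1!*6!*0!*6!*1! = 518400
prefactor² = (2J+1)*Δ*N² = 518400/7
  k=0: +1/(0!*0!*1!*6!*0!*0!) = 1/720
Σ = 1/720  ⇒  CG² = 518400/7*1/720² = 1/7
CG = +√(1/7) = +0.377964

+0.377964  (= +√(1/7))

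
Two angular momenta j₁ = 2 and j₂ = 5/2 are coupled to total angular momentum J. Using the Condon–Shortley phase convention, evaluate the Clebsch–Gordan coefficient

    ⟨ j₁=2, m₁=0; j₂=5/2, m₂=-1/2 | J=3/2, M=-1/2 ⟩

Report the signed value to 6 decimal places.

-0.239046

triangle: 3!·1!·2!/7! = 12/5040
(j±m)!: 2!·2!·2!·3!·1!·2! = 96
prefactor² = (2J+1)·Δ·N² = 32/35
  k=1: −1/(1!·2!·1!·1!·0!·1!) = -1/2
  k=2: +1/(2!·1!·0!·0!·1!·2!) = 1/4
Σ = -1/4  ⇒  CG² = 32/35·(-1/4)² = 2/35
CG = −√(2/35) = -0.239046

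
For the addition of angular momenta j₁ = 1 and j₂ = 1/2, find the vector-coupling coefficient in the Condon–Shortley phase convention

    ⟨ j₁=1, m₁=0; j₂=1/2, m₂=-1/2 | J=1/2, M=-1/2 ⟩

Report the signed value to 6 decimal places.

+√(1/3) ≈ +0.577350

triangle: 1!*1!*0!/3! = 1/6
(j±m)!: 1!*1!*0!*1!*0!*1! = 1
prefactor² = (2J+1)*Δ*N² = 1/3
  k=0: +1/(0!*1!*1!*0!*0!*0!) = 1
Σ = 1  ⇒  CG² = 1/3*1² = 1/3
CG = +√(1/3) = +0.577350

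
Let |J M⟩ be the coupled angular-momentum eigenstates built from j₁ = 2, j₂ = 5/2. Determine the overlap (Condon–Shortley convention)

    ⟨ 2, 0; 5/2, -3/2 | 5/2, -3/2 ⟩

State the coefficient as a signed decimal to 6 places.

-0.119523

j₁+j₂−J=2  J+j₁−j₂=2  J−j₁+j₂=3  j₁+j₂+J+1=8
(j₁±m₁, j₂±m₂, J±M) = (2,2,1,4,1,4)
P² = 288/35
sum k=0..1:
  [0] +1/8 = 1/8
  [1] −1/6 = -1/6
S = -1/24
C² = P²·S² = 1/70 ; C = -0.119523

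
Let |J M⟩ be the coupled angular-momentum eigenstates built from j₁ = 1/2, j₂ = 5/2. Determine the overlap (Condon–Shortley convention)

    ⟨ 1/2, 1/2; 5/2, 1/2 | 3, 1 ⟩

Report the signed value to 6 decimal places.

+0.816497

j₁+j₂−J=0  J+j₁−j₂=1  J−j₁+j₂=5  j₁+j₂+J+1=7
(j₁±m₁, j₂±m₂, J±M) = (1,0,3,2,4,2)
P² = 96
sum k=0..0:
  [0] +1/12 = 1/12
S = 1/12
C² = P²·S² = 2/3 ; C = +0.816497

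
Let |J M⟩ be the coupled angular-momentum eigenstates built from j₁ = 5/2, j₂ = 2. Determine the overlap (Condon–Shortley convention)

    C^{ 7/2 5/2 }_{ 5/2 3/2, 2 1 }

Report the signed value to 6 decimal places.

triangle: 1!*4!*3!/9! = 144/362880
(j±m)!: 4!*1!*3!*1!*6!*1! = 103680
prefactor² = (2J+1)*Δ*N² = 2304/7
  k=0: +1/(0!*1!*1!*3!*3!*0!) = 1/36
  k=1: −1/(1!*0!*0!*2!*4!*1!) = -1/48
Σ = 1/144  ⇒  CG² = 2304/7*1/144² = 1/63
CG = +√(1/63) = +0.125988

+√(1/63) ≈ +0.125988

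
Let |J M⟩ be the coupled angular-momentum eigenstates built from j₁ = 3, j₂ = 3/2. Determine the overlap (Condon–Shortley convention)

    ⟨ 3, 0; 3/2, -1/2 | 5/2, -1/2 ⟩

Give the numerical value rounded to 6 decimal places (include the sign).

triangle: 2!*4!*1!/8! = 48/40320
(j±m)!: 3!*3!*1!*2!*2!*3! = 864
prefactor² = (2J+1)*Δ*N² = 216/35
  k=0: +1/(0!*2!*3!*1!*1!*0!) = 1/12
  k=1: −1/(1!*1!*2!*0!*2!*1!) = -1/4
Σ = -1/6  ⇒  CG² = 216/35*(-1/6)² = 6/35
CG = −√(6/35) = -0.414039

-0.414039  (= −√(6/35))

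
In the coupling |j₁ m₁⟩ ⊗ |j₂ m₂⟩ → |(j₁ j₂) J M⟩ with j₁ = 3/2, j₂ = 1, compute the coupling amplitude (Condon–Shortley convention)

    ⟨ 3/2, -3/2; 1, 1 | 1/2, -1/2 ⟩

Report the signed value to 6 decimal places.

+√(1/2) = +0.707107

triangle: 2!*1!*0!/4! = 2/24
(j±m)!: 0!*3!*2!*0!*0!*1! = 12
prefactor² = (2J+1)*Δ*N² = 2
  k=2: +1/(2!*0!*1!*0!*0!*0!) = 1/2
Σ = 1/2  ⇒  CG² = 2*1/2² = 1/2
CG = +√(1/2) = +0.707107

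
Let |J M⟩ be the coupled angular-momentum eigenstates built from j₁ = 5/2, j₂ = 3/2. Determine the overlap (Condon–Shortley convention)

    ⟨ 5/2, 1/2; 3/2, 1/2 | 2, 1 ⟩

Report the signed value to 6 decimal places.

√[5·2!3!1!/7! · 3!2!2!1!3!1!] = √(12/7)
  +(−1)^1/∏(1,1,1,1,2,0)! = -1/2  (running -1/2)
  +(−1)^2/∏(2,0,0,0,3,1)! = 1/12  (running -5/12)
⟨..|..⟩ = √(12/7)·(-5/12) = -0.545545

−√(25/84) = -0.545545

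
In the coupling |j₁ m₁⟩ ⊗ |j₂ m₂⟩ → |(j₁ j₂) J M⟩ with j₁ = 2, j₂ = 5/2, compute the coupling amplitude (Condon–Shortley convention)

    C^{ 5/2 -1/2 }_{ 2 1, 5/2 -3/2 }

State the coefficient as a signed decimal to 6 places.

triangle: 2!×2!×3!/8! = 24/40320
(j±m)!: 3!×1!×1!×4!×2!×3! = 1728
prefactor² = (2J+1)×Δ×N² = 216/35
  k=0: +1/(0!×2!×1!×1!×1!×2!) = 1/4
  k=1: −1/(1!×1!×0!×0!×2!×3!) = -1/12
Σ = 1/6  ⇒  CG² = 216/35×1/6² = 6/35
CG = +√(6/35) = +0.414039

+0.414039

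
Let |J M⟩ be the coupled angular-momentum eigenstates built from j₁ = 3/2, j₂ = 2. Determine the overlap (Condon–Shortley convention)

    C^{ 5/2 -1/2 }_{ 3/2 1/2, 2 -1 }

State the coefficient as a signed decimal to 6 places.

triangle: 1!×2!×3!/7! = 12/5040
(j±m)!: 2!×1!×1!×3!×2!×3! = 144
prefactor² = (2J+1)×Δ×N² = 72/35
  k=0: +1/(0!×1!×1!×1!×1!×2!) = 1/2
  k=1: −1/(1!×0!×0!×0!×2!×3!) = -1/12
Σ = 5/12  ⇒  CG² = 72/35×5/12² = 5/14
CG = +√(5/14) = +0.597614

+√(5/14) ≈ +0.597614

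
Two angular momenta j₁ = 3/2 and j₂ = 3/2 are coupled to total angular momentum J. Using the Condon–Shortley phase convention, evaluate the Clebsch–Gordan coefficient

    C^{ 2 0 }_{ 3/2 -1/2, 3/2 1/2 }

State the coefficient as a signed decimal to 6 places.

-0.500000

triangle: 1!×2!×2!/6! = 4/720
(j±m)!: 1!×2!×2!×1!×2!×2! = 16
prefactor² = (2J+1)×Δ×N² = 4/9
  k=0: +1/(0!×1!×2!×2!×0!×0!) = 1/4
  k=1: −1/(1!×0!×1!×1!×1!×1!) = -1
Σ = -3/4  ⇒  CG² = 4/9×(-3/4)² = 1/4
CG = −√(1/4) = -0.500000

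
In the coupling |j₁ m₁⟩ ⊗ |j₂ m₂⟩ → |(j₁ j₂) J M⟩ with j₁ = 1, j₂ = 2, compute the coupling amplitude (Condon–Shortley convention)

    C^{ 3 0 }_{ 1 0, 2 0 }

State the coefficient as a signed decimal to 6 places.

+0.774597

√[7·0!2!4!/7! · 1!1!2!2!3!3!] = √(48/5)
  +(−1)^0/∏(0,0,1,2,1,2)! = 1/4  (running 1/4)
⟨..|..⟩ = √(48/5)·(1/4) = +0.774597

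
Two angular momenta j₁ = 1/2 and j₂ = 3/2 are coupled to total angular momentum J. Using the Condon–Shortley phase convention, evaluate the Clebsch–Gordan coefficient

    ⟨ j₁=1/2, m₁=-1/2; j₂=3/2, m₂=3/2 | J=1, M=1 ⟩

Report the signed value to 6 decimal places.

j₁+j₂−J=1  J+j₁−j₂=0  J−j₁+j₂=2  j₁+j₂+J+1=4
(j₁±m₁, j₂±m₂, J±M) = (0,1,3,0,2,0)
P² = 3
sum k=1..1:
  [1] −1/2 = -1/2
S = -1/2
C² = P²·S² = 3/4 ; C = -0.866025

-0.866025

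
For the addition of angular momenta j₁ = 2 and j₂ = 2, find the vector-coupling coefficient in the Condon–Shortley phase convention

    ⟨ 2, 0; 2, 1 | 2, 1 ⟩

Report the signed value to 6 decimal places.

√[5·2!2!2!/7! · 2!2!3!1!3!1!] = √(8/7)
  +(−1)^1/∏(1,1,1,2,1,0)! = -1/2  (running -1/2)
  +(−1)^2/∏(2,0,0,1,2,1)! = 1/4  (running -1/4)
⟨..|..⟩ = √(8/7)·(-1/4) = -0.267261

−√(1/14) = -0.267261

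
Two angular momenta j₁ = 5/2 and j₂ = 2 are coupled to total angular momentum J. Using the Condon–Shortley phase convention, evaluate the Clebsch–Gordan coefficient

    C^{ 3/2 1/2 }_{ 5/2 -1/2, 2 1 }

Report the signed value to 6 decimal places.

+0.487950  (= +√(5/21))

triangle: 3!·2!·1!/7! = 12/5040
(j±m)!: 2!·3!·3!·1!·2!·1! = 144
prefactor² = (2J+1)·Δ·N² = 48/35
  k=2: +1/(2!·1!·1!·1!·1!·0!) = 1/2
  k=3: −1/(3!·0!·0!·0!·2!·1!) = -1/12
Σ = 5/12  ⇒  CG² = 48/35·5/12² = 5/21
CG = +√(5/21) = +0.487950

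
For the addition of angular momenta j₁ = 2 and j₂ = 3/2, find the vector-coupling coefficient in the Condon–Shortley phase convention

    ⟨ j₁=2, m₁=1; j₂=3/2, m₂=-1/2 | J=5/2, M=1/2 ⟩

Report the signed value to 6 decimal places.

+√(5/14) = +0.597614

√[6·1!3!2!/7! · 3!1!1!2!3!2!] = √(72/35)
  +(−1)^0/∏(0,1,1,1,2,1)! = 1/2  (running 1/2)
  +(−1)^1/∏(1,0,0,0,3,2)! = -1/12  (running 5/12)
⟨..|..⟩ = √(72/35)·(5/12) = +0.597614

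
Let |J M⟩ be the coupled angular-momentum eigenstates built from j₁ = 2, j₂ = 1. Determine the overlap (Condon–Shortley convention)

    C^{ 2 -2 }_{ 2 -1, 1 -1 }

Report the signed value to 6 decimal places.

√[5·1!3!1!/6! · 1!3!0!2!0!4!] = √(12)
  +(−1)^0/∏(0,1,3,0,0,1)! = 1/6  (running 1/6)
⟨..|..⟩ = √(12)·(1/6) = +0.577350

+√(1/3) = +0.577350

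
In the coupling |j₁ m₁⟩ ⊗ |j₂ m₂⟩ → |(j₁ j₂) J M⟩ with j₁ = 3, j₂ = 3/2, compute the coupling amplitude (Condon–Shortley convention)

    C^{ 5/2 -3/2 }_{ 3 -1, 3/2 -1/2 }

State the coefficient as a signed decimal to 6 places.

j₁+j₂−J=2  J+j₁−j₂=4  J−j₁+j₂=1  j₁+j₂+J+1=8
(j₁±m₁, j₂±m₂, J±M) = (2,4,1,2,1,4)
P² = 576/35
sum k=0..1:
  [0] +1/48 = 1/48
  [1] −1/6 = -1/6
S = -7/48
C² = P²·S² = 7/20 ; C = -0.591608

−√(7/20) ≈ -0.591608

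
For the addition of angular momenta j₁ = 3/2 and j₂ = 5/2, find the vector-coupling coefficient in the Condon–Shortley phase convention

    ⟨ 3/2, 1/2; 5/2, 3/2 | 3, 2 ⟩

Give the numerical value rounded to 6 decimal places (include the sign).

√[7·1!2!4!/8! · 2!1!4!1!5!1!] = √(48)
  +(−1)^0/∏(0,1,1,4,1,0)! = 1/24  (running 1/24)
  +(−1)^1/∏(1,0,0,3,2,1)! = -1/12  (running -1/24)
⟨..|..⟩ = √(48)·(-1/24) = -0.288675

-0.288675  (= −√(1/12))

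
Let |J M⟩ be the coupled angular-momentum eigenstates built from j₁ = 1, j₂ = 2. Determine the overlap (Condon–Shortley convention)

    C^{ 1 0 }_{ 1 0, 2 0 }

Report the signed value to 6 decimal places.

-0.632456

j₁+j₂−J=2  J+j₁−j₂=0  J−j₁+j₂=2  j₁+j₂+J+1=5
(j₁±m₁, j₂±m₂, J±M) = (1,1,2,2,1,1)
P² = 2/5
sum k=1..1:
  [1] −1/1 = -1
S = -1
C² = P²·S² = 2/5 ; C = -0.632456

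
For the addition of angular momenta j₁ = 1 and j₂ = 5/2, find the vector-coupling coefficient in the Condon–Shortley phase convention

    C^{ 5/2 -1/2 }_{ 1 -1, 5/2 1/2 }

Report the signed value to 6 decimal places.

j₁+j₂−J=1  J+j₁−j₂=1  J−j₁+j₂=4  j₁+j₂+J+1=7
(j₁±m₁, j₂±m₂, J±M) = (0,2,3,2,2,3)
P² = 288/35
sum k=1..1:
  [1] −1/4 = -1/4
S = -1/4
C² = P²·S² = 18/35 ; C = -0.717137

−√(18/35) ≈ -0.717137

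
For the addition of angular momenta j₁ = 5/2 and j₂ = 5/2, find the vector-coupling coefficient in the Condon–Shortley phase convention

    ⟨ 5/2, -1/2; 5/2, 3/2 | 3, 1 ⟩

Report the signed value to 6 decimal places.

j₁+j₂−J=2  J+j₁−j₂=3  J−j₁+j₂=3  j₁+j₂+J+1=9
(j₁±m₁, j₂±m₂, J±M) = (2,3,4,1,4,2)
P² = 96/5
sum k=1..2:
  [1] −1/12 = -1/12
  [2] +1/8 = 1/8
S = 1/24
C² = P²·S² = 1/30 ; C = +0.182574

+0.182574  (= +√(1/30))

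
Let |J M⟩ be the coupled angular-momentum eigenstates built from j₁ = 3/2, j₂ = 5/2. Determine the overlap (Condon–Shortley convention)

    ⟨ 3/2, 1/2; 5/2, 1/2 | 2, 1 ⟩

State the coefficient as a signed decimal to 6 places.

j₁+j₂−J=2  J+j₁−j₂=1  J−j₁+j₂=3  j₁+j₂+J+1=7
(j₁±m₁, j₂±m₂, J±M) = (2,1,3,2,3,1)
P² = 12/7
sum k=0..1:
  [0] +1/12 = 1/12
  [1] −1/2 = -1/2
S = -5/12
C² = P²·S² = 25/84 ; C = -0.545545

−√(25/84) ≈ -0.545545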